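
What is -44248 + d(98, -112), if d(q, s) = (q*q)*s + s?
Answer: -1120008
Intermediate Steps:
d(q, s) = s + s*q**2 (d(q, s) = q**2*s + s = s*q**2 + s = s + s*q**2)
-44248 + d(98, -112) = -44248 - 112*(1 + 98**2) = -44248 - 112*(1 + 9604) = -44248 - 112*9605 = -44248 - 1075760 = -1120008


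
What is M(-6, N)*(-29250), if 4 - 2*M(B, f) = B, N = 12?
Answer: -146250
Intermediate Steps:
M(B, f) = 2 - B/2
M(-6, N)*(-29250) = (2 - ½*(-6))*(-29250) = (2 + 3)*(-29250) = 5*(-29250) = -146250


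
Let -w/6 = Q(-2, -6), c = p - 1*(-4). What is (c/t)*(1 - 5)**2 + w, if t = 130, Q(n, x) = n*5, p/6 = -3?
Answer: 3788/65 ≈ 58.277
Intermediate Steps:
p = -18 (p = 6*(-3) = -18)
Q(n, x) = 5*n
c = -14 (c = -18 - 1*(-4) = -18 + 4 = -14)
w = 60 (w = -30*(-2) = -6*(-10) = 60)
(c/t)*(1 - 5)**2 + w = (-14/130)*(1 - 5)**2 + 60 = -14*1/130*(-4)**2 + 60 = -7/65*16 + 60 = -112/65 + 60 = 3788/65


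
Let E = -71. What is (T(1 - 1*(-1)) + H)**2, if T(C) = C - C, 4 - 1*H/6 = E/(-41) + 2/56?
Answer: 59120721/329476 ≈ 179.44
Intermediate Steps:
H = 7689/574 (H = 24 - 6*(-71/(-41) + 2/56) = 24 - 6*(-71*(-1/41) + 2*(1/56)) = 24 - 6*(71/41 + 1/28) = 24 - 6*2029/1148 = 24 - 6087/574 = 7689/574 ≈ 13.395)
T(C) = 0
(T(1 - 1*(-1)) + H)**2 = (0 + 7689/574)**2 = (7689/574)**2 = 59120721/329476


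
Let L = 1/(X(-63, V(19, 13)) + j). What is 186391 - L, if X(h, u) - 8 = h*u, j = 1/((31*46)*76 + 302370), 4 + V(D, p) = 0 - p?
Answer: 82607546718839/443194935 ≈ 1.8639e+5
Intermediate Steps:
V(D, p) = -4 - p (V(D, p) = -4 + (0 - p) = -4 - p)
j = 1/410746 (j = 1/(1426*76 + 302370) = 1/(108376 + 302370) = 1/410746 ≈ 2.4346e-6)
X(h, u) = 8 + h*u
L = 410746/443194935 (L = 1/((8 - 63*(-4 - 1*13)) + 1/410746) = 1/((8 - 63*(-4 - 13)) + 1/410746) = 1/((8 - 63*(-17)) + 1/410746) = 1/((8 + 1071) + 1/410746) = 1/(1079 + 1/410746) = 1/(443194935/410746) = 410746/443194935 ≈ 0.00092678)
186391 - L = 186391 - 1*410746/443194935 = 186391 - 410746/443194935 = 82607546718839/443194935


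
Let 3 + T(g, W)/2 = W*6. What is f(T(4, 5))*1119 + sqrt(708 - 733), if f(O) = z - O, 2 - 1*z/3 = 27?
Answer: -144351 + 5*I ≈ -1.4435e+5 + 5.0*I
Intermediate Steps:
z = -75 (z = 6 - 3*27 = 6 - 81 = -75)
T(g, W) = -6 + 12*W (T(g, W) = -6 + 2*(W*6) = -6 + 2*(6*W) = -6 + 12*W)
f(O) = -75 - O
f(T(4, 5))*1119 + sqrt(708 - 733) = (-75 - (-6 + 12*5))*1119 + sqrt(708 - 733) = (-75 - (-6 + 60))*1119 + sqrt(-25) = (-75 - 1*54)*1119 + 5*I = (-75 - 54)*1119 + 5*I = -129*1119 + 5*I = -144351 + 5*I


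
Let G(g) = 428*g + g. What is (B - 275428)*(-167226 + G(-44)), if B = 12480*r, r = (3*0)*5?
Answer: 51257701656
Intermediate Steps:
r = 0 (r = 0*5 = 0)
B = 0 (B = 12480*0 = 0)
G(g) = 429*g
(B - 275428)*(-167226 + G(-44)) = (0 - 275428)*(-167226 + 429*(-44)) = -275428*(-167226 - 18876) = -275428*(-186102) = 51257701656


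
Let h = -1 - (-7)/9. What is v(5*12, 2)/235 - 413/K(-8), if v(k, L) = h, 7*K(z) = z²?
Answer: -6114593/135360 ≈ -45.173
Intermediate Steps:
K(z) = z²/7
h = -2/9 (h = -1 - (-7)/9 = -1 - 1*(-7/9) = -1 + 7/9 = -2/9 ≈ -0.22222)
v(k, L) = -2/9
v(5*12, 2)/235 - 413/K(-8) = -2/9/235 - 413/((⅐)*(-8)²) = -2/9*1/235 - 413/((⅐)*64) = -2/2115 - 413/64/7 = -2/2115 - 413*7/64 = -2/2115 - 2891/64 = -6114593/135360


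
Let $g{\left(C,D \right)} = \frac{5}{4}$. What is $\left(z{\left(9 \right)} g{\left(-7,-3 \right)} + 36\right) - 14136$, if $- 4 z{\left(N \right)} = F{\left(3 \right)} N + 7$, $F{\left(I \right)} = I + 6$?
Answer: $- \frac{28255}{2} \approx -14128.0$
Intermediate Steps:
$F{\left(I \right)} = 6 + I$
$g{\left(C,D \right)} = \frac{5}{4}$ ($g{\left(C,D \right)} = 5 \cdot \frac{1}{4} = \frac{5}{4}$)
$z{\left(N \right)} = - \frac{7}{4} - \frac{9 N}{4}$ ($z{\left(N \right)} = - \frac{\left(6 + 3\right) N + 7}{4} = - \frac{9 N + 7}{4} = - \frac{7 + 9 N}{4} = - \frac{7}{4} - \frac{9 N}{4}$)
$\left(z{\left(9 \right)} g{\left(-7,-3 \right)} + 36\right) - 14136 = \left(\left(- \frac{7}{4} - \frac{81}{4}\right) \frac{5}{4} + 36\right) - 14136 = \left(\left(-22\right) \frac{5}{4} + 36\right) - 14136 = \left(- \frac{55}{2} + 36\right) - 14136 = \frac{17}{2} - 14136 = - \frac{28255}{2}$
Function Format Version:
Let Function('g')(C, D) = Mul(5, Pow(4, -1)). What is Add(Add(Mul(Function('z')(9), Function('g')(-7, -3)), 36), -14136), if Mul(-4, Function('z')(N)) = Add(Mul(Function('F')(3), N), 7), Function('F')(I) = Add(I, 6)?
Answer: Rational(-28255, 2) ≈ -14128.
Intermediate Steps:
Function('F')(I) = Add(6, I)
Function('g')(C, D) = Rational(5, 4) (Function('g')(C, D) = Mul(5, Rational(1, 4)) = Rational(5, 4))
Function('z')(N) = Add(Rational(-7, 4), Mul(Rational(-9, 4), N)) (Function('z')(N) = Mul(Rational(-1, 4), Add(Mul(Add(6, 3), N), 7)) = Mul(Rational(-1, 4), Add(Mul(9, N), 7)) = Mul(Rational(-1, 4), Add(7, Mul(9, N))) = Add(Rational(-7, 4), Mul(Rational(-9, 4), N)))
Add(Add(Mul(Function('z')(9), Function('g')(-7, -3)), 36), -14136) = Add(Add(Mul(Add(Rational(-7, 4), Mul(Rational(-9, 4), 9)), Rational(5, 4)), 36), -14136) = Add(Add(Mul(Add(Rational(-7, 4), Rational(-81, 4)), Rational(5, 4)), 36), -14136) = Add(Add(Mul(-22, Rational(5, 4)), 36), -14136) = Add(Add(Rational(-55, 2), 36), -14136) = Add(Rational(17, 2), -14136) = Rational(-28255, 2)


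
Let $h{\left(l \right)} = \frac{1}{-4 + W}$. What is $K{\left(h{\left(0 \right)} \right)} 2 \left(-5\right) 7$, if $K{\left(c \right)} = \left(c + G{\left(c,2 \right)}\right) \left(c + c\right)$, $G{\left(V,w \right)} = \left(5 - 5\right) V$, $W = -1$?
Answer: $- \frac{28}{5} \approx -5.6$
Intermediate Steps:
$G{\left(V,w \right)} = 0$ ($G{\left(V,w \right)} = 0 V = 0$)
$h{\left(l \right)} = - \frac{1}{5}$ ($h{\left(l \right)} = \frac{1}{-4 - 1} = \frac{1}{-5} = - \frac{1}{5}$)
$K{\left(c \right)} = 2 c^{2}$ ($K{\left(c \right)} = \left(c + 0\right) \left(c + c\right) = c 2 c = 2 c^{2}$)
$K{\left(h{\left(0 \right)} \right)} 2 \left(-5\right) 7 = 2 \left(- \frac{1}{5}\right)^{2} \cdot 2 \left(-5\right) 7 = 2 \cdot \frac{1}{25} \left(-10\right) 7 = \frac{2}{25} \left(-10\right) 7 = \left(- \frac{4}{5}\right) 7 = - \frac{28}{5}$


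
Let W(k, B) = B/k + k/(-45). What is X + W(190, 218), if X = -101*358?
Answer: -30917719/855 ≈ -36161.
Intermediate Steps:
W(k, B) = -k/45 + B/k (W(k, B) = B/k + k*(-1/45) = B/k - k/45 = -k/45 + B/k)
X = -36158
X + W(190, 218) = -36158 + (-1/45*190 + 218/190) = -36158 + (-38/9 + 218*(1/190)) = -36158 + (-38/9 + 109/95) = -36158 - 2629/855 = -30917719/855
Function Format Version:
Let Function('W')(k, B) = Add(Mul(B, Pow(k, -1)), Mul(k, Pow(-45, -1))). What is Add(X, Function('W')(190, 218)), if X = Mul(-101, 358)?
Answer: Rational(-30917719, 855) ≈ -36161.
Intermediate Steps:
Function('W')(k, B) = Add(Mul(Rational(-1, 45), k), Mul(B, Pow(k, -1))) (Function('W')(k, B) = Add(Mul(B, Pow(k, -1)), Mul(k, Rational(-1, 45))) = Add(Mul(B, Pow(k, -1)), Mul(Rational(-1, 45), k)) = Add(Mul(Rational(-1, 45), k), Mul(B, Pow(k, -1))))
X = -36158
Add(X, Function('W')(190, 218)) = Add(-36158, Add(Mul(Rational(-1, 45), 190), Mul(218, Pow(190, -1)))) = Add(-36158, Add(Rational(-38, 9), Mul(218, Rational(1, 190)))) = Add(-36158, Add(Rational(-38, 9), Rational(109, 95))) = Add(-36158, Rational(-2629, 855)) = Rational(-30917719, 855)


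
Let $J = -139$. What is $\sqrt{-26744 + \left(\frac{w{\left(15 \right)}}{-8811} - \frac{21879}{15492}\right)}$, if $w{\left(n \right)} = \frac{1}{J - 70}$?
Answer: $\frac{i \sqrt{555235042221326748187}}{144083346} \approx 163.54 i$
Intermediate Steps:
$w{\left(n \right)} = - \frac{1}{209}$ ($w{\left(n \right)} = \frac{1}{-139 - 70} = \frac{1}{-209} = - \frac{1}{209}$)
$\sqrt{-26744 + \left(\frac{w{\left(15 \right)}}{-8811} - \frac{21879}{15492}\right)} = \sqrt{-26744 - \left(- \frac{1}{1841499} + \frac{7293}{5164}\right)} = \sqrt{-26744 - \frac{13430047043}{9509500836}} = \sqrt{- \frac{254335520405027}{9509500836}} = \frac{i \sqrt{555235042221326748187}}{144083346}$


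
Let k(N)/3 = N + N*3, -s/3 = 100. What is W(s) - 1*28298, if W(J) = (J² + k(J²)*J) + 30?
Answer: -323938268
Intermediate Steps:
s = -300 (s = -3*100 = -300)
k(N) = 12*N (k(N) = 3*(N + N*3) = 3*(N + 3*N) = 3*(4*N) = 12*N)
W(J) = 30 + J² + 12*J³ (W(J) = (J² + (12*J²)*J) + 30 = (J² + 12*J³) + 30 = 30 + J² + 12*J³)
W(s) - 1*28298 = (30 + (-300)² + 12*(-300)³) - 1*28298 = (30 + 90000 + 12*(-27000000)) - 28298 = (30 + 90000 - 324000000) - 28298 = -323909970 - 28298 = -323938268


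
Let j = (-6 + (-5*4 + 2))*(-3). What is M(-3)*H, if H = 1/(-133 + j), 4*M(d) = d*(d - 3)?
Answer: -9/122 ≈ -0.073771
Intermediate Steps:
j = 72 (j = (-6 + (-20 + 2))*(-3) = (-6 - 18)*(-3) = -24*(-3) = 72)
M(d) = d*(-3 + d)/4 (M(d) = (d*(d - 3))/4 = (d*(-3 + d))/4 = d*(-3 + d)/4)
H = -1/61 (H = 1/(-133 + 72) = 1/(-61) = -1/61 ≈ -0.016393)
M(-3)*H = ((¼)*(-3)*(-3 - 3))*(-1/61) = ((¼)*(-3)*(-6))*(-1/61) = (9/2)*(-1/61) = -9/122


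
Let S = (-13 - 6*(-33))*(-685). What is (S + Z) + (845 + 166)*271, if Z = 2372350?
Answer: 2519606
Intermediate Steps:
S = -126725 (S = (-13 + 198)*(-685) = 185*(-685) = -126725)
(S + Z) + (845 + 166)*271 = (-126725 + 2372350) + (845 + 166)*271 = 2245625 + 1011*271 = 2245625 + 273981 = 2519606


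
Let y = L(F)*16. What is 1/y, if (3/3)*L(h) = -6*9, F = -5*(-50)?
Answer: -1/864 ≈ -0.0011574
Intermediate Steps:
F = 250
L(h) = -54 (L(h) = -6*9 = -54)
y = -864 (y = -54*16 = -864)
1/y = 1/(-864) = -1/864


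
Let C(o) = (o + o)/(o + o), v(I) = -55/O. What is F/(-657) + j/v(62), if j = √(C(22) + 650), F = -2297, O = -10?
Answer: 2297/657 + 2*√651/11 ≈ 8.1352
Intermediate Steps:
v(I) = 11/2 (v(I) = -55/(-10) = -55*(-⅒) = 11/2)
C(o) = 1 (C(o) = (2*o)/((2*o)) = (2*o)*(1/(2*o)) = 1)
j = √651 (j = √(1 + 650) = √651 ≈ 25.515)
F/(-657) + j/v(62) = -2297/(-657) + √651/(11/2) = -2297*(-1/657) + √651*(2/11) = 2297/657 + 2*√651/11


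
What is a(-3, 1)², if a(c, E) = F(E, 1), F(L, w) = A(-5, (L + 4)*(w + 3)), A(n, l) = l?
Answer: 400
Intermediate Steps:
F(L, w) = (3 + w)*(4 + L) (F(L, w) = (L + 4)*(w + 3) = (4 + L)*(3 + w) = (3 + w)*(4 + L))
a(c, E) = 16 + 4*E (a(c, E) = 12 + 3*E + 4*1 + E*1 = 12 + 3*E + 4 + E = 16 + 4*E)
a(-3, 1)² = (16 + 4*1)² = (16 + 4)² = 20² = 400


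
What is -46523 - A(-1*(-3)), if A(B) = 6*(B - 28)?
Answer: -46373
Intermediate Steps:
A(B) = -168 + 6*B (A(B) = 6*(-28 + B) = -168 + 6*B)
-46523 - A(-1*(-3)) = -46523 - (-168 + 6*(-1*(-3))) = -46523 - (-168 + 6*3) = -46523 - (-168 + 18) = -46523 - 1*(-150) = -46523 + 150 = -46373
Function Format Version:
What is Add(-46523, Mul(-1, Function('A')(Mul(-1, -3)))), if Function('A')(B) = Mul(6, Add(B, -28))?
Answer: -46373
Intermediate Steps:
Function('A')(B) = Add(-168, Mul(6, B)) (Function('A')(B) = Mul(6, Add(-28, B)) = Add(-168, Mul(6, B)))
Add(-46523, Mul(-1, Function('A')(Mul(-1, -3)))) = Add(-46523, Mul(-1, Add(-168, Mul(6, Mul(-1, -3))))) = Add(-46523, Mul(-1, Add(-168, Mul(6, 3)))) = Add(-46523, Mul(-1, Add(-168, 18))) = Add(-46523, Mul(-1, -150)) = Add(-46523, 150) = -46373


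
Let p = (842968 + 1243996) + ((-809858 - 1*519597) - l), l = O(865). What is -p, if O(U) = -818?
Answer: -758327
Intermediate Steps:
l = -818
p = 758327 (p = (842968 + 1243996) + ((-809858 - 1*519597) - 1*(-818)) = 2086964 + ((-809858 - 519597) + 818) = 2086964 + (-1329455 + 818) = 2086964 - 1328637 = 758327)
-p = -1*758327 = -758327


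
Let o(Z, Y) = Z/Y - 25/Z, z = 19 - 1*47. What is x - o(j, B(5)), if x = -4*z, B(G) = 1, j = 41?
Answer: 2936/41 ≈ 71.610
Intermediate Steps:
z = -28 (z = 19 - 47 = -28)
x = 112 (x = -4*(-28) = 112)
o(Z, Y) = -25/Z + Z/Y
x - o(j, B(5)) = 112 - (-25/41 + 41/1) = 112 - (-25*1/41 + 41*1) = 112 - (-25/41 + 41) = 112 - 1*1656/41 = 112 - 1656/41 = 2936/41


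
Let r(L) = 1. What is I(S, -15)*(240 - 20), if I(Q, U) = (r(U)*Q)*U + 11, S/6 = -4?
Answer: 81620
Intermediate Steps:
S = -24 (S = 6*(-4) = -24)
I(Q, U) = 11 + Q*U (I(Q, U) = (1*Q)*U + 11 = Q*U + 11 = 11 + Q*U)
I(S, -15)*(240 - 20) = (11 - 24*(-15))*(240 - 20) = (11 + 360)*220 = 371*220 = 81620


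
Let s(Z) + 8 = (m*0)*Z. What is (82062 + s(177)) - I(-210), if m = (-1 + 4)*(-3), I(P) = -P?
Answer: 81844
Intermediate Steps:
m = -9 (m = 3*(-3) = -9)
s(Z) = -8 (s(Z) = -8 + (-9*0)*Z = -8 + 0*Z = -8 + 0 = -8)
(82062 + s(177)) - I(-210) = (82062 - 8) - (-1)*(-210) = 82054 - 1*210 = 82054 - 210 = 81844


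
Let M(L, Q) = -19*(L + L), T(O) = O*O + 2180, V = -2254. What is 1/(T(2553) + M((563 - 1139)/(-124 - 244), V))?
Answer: 23/149958379 ≈ 1.5338e-7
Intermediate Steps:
T(O) = 2180 + O**2 (T(O) = O**2 + 2180 = 2180 + O**2)
M(L, Q) = -38*L
1/(T(2553) + M((563 - 1139)/(-124 - 244), V)) = 1/((2180 + 2553**2) - 38*(563 - 1139)/(-124 - 244)) = 1/((2180 + 6517809) - (-21888)/(-368)) = 1/(6519989 - (-21888)*(-1)/368) = 1/(6519989 - 38*36/23) = 1/(6519989 - 1368/23) = 1/(149958379/23) = 23/149958379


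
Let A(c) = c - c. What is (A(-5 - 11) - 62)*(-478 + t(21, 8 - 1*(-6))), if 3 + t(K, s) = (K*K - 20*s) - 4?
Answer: 20088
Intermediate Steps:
A(c) = 0
t(K, s) = -7 + K**2 - 20*s (t(K, s) = -3 + ((K*K - 20*s) - 4) = -3 + ((K**2 - 20*s) - 4) = -3 + (-4 + K**2 - 20*s) = -7 + K**2 - 20*s)
(A(-5 - 11) - 62)*(-478 + t(21, 8 - 1*(-6))) = (0 - 62)*(-478 + (-7 + 21**2 - 20*(8 - 1*(-6)))) = -62*(-478 + (-7 + 441 - 20*(8 + 6))) = -62*(-478 + (-7 + 441 - 20*14)) = -62*(-478 + (-7 + 441 - 280)) = -62*(-478 + 154) = -62*(-324) = 20088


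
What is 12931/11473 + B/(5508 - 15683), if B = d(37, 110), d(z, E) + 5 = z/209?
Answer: 2500936919/2218017725 ≈ 1.1276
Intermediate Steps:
d(z, E) = -5 + z/209
B = -1008/209 (B = -5 + (1/209)*37 = -5 + 37/209 = -1008/209 ≈ -4.8230)
12931/11473 + B/(5508 - 15683) = 12931/11473 - 1008/(209*(5508 - 15683)) = 12931*(1/11473) - 1008/209/(-10175) = 12931/11473 - 1008/209*(-1/10175) = 12931/11473 + 1008/2126575 = 2500936919/2218017725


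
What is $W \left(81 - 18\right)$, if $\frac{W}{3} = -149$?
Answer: $-28161$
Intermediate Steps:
$W = -447$ ($W = 3 \left(-149\right) = -447$)
$W \left(81 - 18\right) = - 447 \left(81 - 18\right) = \left(-447\right) 63 = -28161$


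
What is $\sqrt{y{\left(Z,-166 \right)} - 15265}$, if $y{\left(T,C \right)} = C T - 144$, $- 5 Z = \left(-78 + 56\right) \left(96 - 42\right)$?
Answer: $\frac{7 i \sqrt{27985}}{5} \approx 234.2 i$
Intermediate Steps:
$Z = \frac{1188}{5}$ ($Z = - \frac{\left(-78 + 56\right) \left(96 - 42\right)}{5} = - \frac{\left(-22\right) 54}{5} = \left(- \frac{1}{5}\right) \left(-1188\right) = \frac{1188}{5} \approx 237.6$)
$y{\left(T,C \right)} = -144 + C T$
$\sqrt{y{\left(Z,-166 \right)} - 15265} = \sqrt{\left(-144 - \frac{197208}{5}\right) - 15265} = \sqrt{- \frac{197928}{5} - 15265} = \sqrt{- \frac{274253}{5}} = \frac{7 i \sqrt{27985}}{5}$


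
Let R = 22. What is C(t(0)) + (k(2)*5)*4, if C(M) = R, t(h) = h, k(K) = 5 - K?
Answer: 82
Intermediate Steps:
C(M) = 22
C(t(0)) + (k(2)*5)*4 = 22 + ((5 - 1*2)*5)*4 = 22 + ((5 - 2)*5)*4 = 22 + (3*5)*4 = 22 + 15*4 = 22 + 60 = 82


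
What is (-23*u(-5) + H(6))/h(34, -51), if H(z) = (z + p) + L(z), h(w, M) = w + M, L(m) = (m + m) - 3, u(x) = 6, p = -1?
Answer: 124/17 ≈ 7.2941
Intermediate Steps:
L(m) = -3 + 2*m (L(m) = 2*m - 3 = -3 + 2*m)
h(w, M) = M + w
H(z) = -4 + 3*z (H(z) = (z - 1) + (-3 + 2*z) = (-1 + z) + (-3 + 2*z) = -4 + 3*z)
(-23*u(-5) + H(6))/h(34, -51) = (-23*6 + (-4 + 3*6))/(-51 + 34) = (-138 + (-4 + 18))/(-17) = (-138 + 14)*(-1/17) = -124*(-1/17) = 124/17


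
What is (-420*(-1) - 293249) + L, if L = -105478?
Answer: -398307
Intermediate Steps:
(-420*(-1) - 293249) + L = (-420*(-1) - 293249) - 105478 = (420 - 293249) - 105478 = -292829 - 105478 = -398307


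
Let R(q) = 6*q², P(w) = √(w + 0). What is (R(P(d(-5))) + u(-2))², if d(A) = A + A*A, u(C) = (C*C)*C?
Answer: 12544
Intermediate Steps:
u(C) = C³ (u(C) = C²*C = C³)
d(A) = A + A²
P(w) = √w
(R(P(d(-5))) + u(-2))² = (6*(√(-5*(1 - 5)))² + (-2)³)² = (6*(√(-5*(-4)))² - 8)² = (6*(√20)² - 8)² = (6*(2*√5)² - 8)² = (6*20 - 8)² = (120 - 8)² = 112² = 12544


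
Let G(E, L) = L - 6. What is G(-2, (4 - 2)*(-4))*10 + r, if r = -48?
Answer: -188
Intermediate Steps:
G(E, L) = -6 + L
G(-2, (4 - 2)*(-4))*10 + r = (-6 + (4 - 2)*(-4))*10 - 48 = (-6 + 2*(-4))*10 - 48 = (-6 - 8)*10 - 48 = -14*10 - 48 = -140 - 48 = -188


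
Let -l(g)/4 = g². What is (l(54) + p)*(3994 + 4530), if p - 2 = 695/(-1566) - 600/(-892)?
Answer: -17356996709062/174609 ≈ -9.9405e+7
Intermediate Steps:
l(g) = -4*g²
p = 778351/349218 (p = 2 + (695/(-1566) - 600/(-892)) = 2 + (695*(-1/1566) - 600*(-1/892)) = 2 + (-695/1566 + 150/223) = 2 + 79915/349218 = 778351/349218 ≈ 2.2288)
(l(54) + p)*(3994 + 4530) = (-4*54² + 778351/349218)*(3994 + 4530) = (-4*2916 + 778351/349218)*8524 = (-11664 + 778351/349218)*8524 = -4072500401/349218*8524 = -17356996709062/174609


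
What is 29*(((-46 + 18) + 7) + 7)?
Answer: -406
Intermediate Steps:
29*(((-46 + 18) + 7) + 7) = 29*((-28 + 7) + 7) = 29*(-21 + 7) = 29*(-14) = -406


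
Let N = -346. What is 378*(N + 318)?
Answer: -10584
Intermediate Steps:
378*(N + 318) = 378*(-346 + 318) = 378*(-28) = -10584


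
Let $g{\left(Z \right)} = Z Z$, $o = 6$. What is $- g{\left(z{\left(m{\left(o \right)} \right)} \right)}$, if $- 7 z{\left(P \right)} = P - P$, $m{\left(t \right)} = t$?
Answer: $0$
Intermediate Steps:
$z{\left(P \right)} = 0$ ($z{\left(P \right)} = - \frac{P - P}{7} = \left(- \frac{1}{7}\right) 0 = 0$)
$g{\left(Z \right)} = Z^{2}$
$- g{\left(z{\left(m{\left(o \right)} \right)} \right)} = - 0^{2} = \left(-1\right) 0 = 0$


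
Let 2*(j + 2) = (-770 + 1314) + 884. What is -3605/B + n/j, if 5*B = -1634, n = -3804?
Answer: 413629/72713 ≈ 5.6885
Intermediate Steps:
B = -1634/5 (B = (1/5)*(-1634) = -1634/5 ≈ -326.80)
j = 712 (j = -2 + ((-770 + 1314) + 884)/2 = -2 + (544 + 884)/2 = -2 + (1/2)*1428 = -2 + 714 = 712)
-3605/B + n/j = -3605/(-1634/5) - 3804/712 = -3605*(-5/1634) - 3804*1/712 = 18025/1634 - 951/178 = 413629/72713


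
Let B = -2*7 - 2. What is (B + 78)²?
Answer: 3844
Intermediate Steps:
B = -16 (B = -14 - 2 = -16)
(B + 78)² = (-16 + 78)² = 62² = 3844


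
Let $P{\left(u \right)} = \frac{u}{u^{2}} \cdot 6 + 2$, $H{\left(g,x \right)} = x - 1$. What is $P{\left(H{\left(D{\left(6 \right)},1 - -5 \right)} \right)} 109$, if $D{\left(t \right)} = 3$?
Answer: $\frac{1744}{5} \approx 348.8$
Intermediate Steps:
$H{\left(g,x \right)} = -1 + x$ ($H{\left(g,x \right)} = x - 1 = -1 + x$)
$P{\left(u \right)} = 2 + \frac{6}{u}$ ($P{\left(u \right)} = \frac{u}{u^{2}} \cdot 6 + 2 = \frac{1}{u} 6 + 2 = \frac{6}{u} + 2 = 2 + \frac{6}{u}$)
$P{\left(H{\left(D{\left(6 \right)},1 - -5 \right)} \right)} 109 = \left(2 + \frac{6}{-1 + \left(1 - -5\right)}\right) 109 = \left(2 + \frac{6}{-1 + \left(1 + 5\right)}\right) 109 = \left(2 + \frac{6}{-1 + 6}\right) 109 = \left(2 + \frac{6}{5}\right) 109 = \frac{16}{5} \cdot 109 = \frac{1744}{5}$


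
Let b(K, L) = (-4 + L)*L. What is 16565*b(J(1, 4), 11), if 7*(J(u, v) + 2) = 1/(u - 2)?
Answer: 1275505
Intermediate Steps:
J(u, v) = -2 + 1/(7*(-2 + u)) (J(u, v) = -2 + 1/(7*(u - 2)) = -2 + 1/(7*(-2 + u)))
b(K, L) = L*(-4 + L)
16565*b(J(1, 4), 11) = 16565*(11*(-4 + 11)) = 16565*(11*7) = 16565*77 = 1275505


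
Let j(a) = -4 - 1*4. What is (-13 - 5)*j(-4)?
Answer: 144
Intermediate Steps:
j(a) = -8 (j(a) = -4 - 4 = -8)
(-13 - 5)*j(-4) = (-13 - 5)*(-8) = -18*(-8) = 144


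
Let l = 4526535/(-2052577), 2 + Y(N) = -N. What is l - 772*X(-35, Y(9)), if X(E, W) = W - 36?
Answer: 74471177333/2052577 ≈ 36282.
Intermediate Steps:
Y(N) = -2 - N
X(E, W) = -36 + W
l = -4526535/2052577 (l = 4526535*(-1/2052577) = -4526535/2052577 ≈ -2.2053)
l - 772*X(-35, Y(9)) = -4526535/2052577 - 772*(-36 + (-2 - 1*9)) = -4526535/2052577 - 772*(-36 + (-2 - 9)) = -4526535/2052577 - 772*(-36 - 11) = -4526535/2052577 - 772*(-47) = -4526535/2052577 + 36284 = 74471177333/2052577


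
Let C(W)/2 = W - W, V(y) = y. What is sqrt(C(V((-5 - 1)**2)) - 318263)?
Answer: I*sqrt(318263) ≈ 564.15*I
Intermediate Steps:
C(W) = 0 (C(W) = 2*(W - W) = 2*0 = 0)
sqrt(C(V((-5 - 1)**2)) - 318263) = sqrt(0 - 318263) = sqrt(-318263) = I*sqrt(318263)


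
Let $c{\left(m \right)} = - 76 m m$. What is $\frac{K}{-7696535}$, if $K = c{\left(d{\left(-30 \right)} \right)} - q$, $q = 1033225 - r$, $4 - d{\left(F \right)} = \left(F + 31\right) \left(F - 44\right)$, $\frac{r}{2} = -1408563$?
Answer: $\frac{123221}{219901} \approx 0.56035$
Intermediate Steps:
$r = -2817126$ ($r = 2 \left(-1408563\right) = -2817126$)
$d{\left(F \right)} = 4 - \left(-44 + F\right) \left(31 + F\right)$ ($d{\left(F \right)} = 4 - \left(F + 31\right) \left(F - 44\right) = 4 - \left(31 + F\right) \left(-44 + F\right) = 4 - \left(-44 + F\right) \left(31 + F\right)$)
$q = 3850351$ ($q = 1033225 - -2817126 = 1033225 + 2817126 = 3850351$)
$c{\left(m \right)} = - 76 m^{2}$
$K = -4312735$ ($K = - 76 \left(1368 - \left(-30\right)^{2} + 13 \left(-30\right)\right)^{2} - 3850351 = - 76 \left(1368 - 900 - 390\right)^{2} - 3850351 = - 76 \cdot 78^{2} - 3850351 = \left(-76\right) 6084 - 3850351 = -462384 - 3850351 = -4312735$)
$\frac{K}{-7696535} = - \frac{4312735}{-7696535} = \left(-4312735\right) \left(- \frac{1}{7696535}\right) = \frac{123221}{219901}$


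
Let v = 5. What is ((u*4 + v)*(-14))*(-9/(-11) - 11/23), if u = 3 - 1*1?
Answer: -15652/253 ≈ -61.866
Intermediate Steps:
u = 2 (u = 3 - 1 = 2)
((u*4 + v)*(-14))*(-9/(-11) - 11/23) = ((2*4 + 5)*(-14))*(-9/(-11) - 11/23) = ((8 + 5)*(-14))*(-9*(-1/11) - 11*1/23) = (13*(-14))*(9/11 - 11/23) = -182*86/253 = -15652/253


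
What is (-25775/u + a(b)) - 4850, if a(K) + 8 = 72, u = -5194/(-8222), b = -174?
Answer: -118390267/2597 ≈ -45587.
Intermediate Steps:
u = 2597/4111 (u = -5194*(-1/8222) = 2597/4111 ≈ 0.63172)
a(K) = 64 (a(K) = -8 + 72 = 64)
(-25775/u + a(b)) - 4850 = (-25775/2597/4111 + 64) - 4850 = (-25775*4111/2597 + 64) - 4850 = (-105961025/2597 + 64) - 4850 = -105794817/2597 - 4850 = -118390267/2597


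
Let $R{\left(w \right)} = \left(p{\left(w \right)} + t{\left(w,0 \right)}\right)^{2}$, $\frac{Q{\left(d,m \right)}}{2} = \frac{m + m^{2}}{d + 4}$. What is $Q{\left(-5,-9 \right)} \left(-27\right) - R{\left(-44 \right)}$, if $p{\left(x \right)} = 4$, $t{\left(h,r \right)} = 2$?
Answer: $3852$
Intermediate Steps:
$Q{\left(d,m \right)} = \frac{2 \left(m + m^{2}\right)}{4 + d}$ ($Q{\left(d,m \right)} = 2 \frac{m + m^{2}}{d + 4} = 2 \frac{m + m^{2}}{4 + d} = \frac{2 \left(m + m^{2}\right)}{4 + d}$)
$R{\left(w \right)} = 36$ ($R{\left(w \right)} = \left(4 + 2\right)^{2} = 6^{2} = 36$)
$Q{\left(-5,-9 \right)} \left(-27\right) - R{\left(-44 \right)} = 2 \left(-9\right) \frac{1}{4 - 5} \left(1 - 9\right) \left(-27\right) - 36 = 2 \left(-9\right) \frac{1}{-1} \left(-8\right) \left(-27\right) - 36 = 2 \left(-9\right) \left(-1\right) \left(-8\right) \left(-27\right) - 36 = \left(-144\right) \left(-27\right) - 36 = 3888 - 36 = 3852$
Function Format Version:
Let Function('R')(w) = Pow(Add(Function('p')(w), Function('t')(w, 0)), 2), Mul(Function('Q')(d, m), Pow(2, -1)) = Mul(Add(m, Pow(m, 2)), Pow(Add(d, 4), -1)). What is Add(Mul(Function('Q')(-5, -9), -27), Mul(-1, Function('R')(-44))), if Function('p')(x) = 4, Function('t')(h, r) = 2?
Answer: 3852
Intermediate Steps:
Function('Q')(d, m) = Mul(2, Pow(Add(4, d), -1), Add(m, Pow(m, 2))) (Function('Q')(d, m) = Mul(2, Mul(Add(m, Pow(m, 2)), Pow(Add(d, 4), -1))) = Mul(2, Mul(Add(m, Pow(m, 2)), Pow(Add(4, d), -1))) = Mul(2, Mul(Pow(Add(4, d), -1), Add(m, Pow(m, 2)))) = Mul(2, Pow(Add(4, d), -1), Add(m, Pow(m, 2))))
Function('R')(w) = 36 (Function('R')(w) = Pow(Add(4, 2), 2) = Pow(6, 2) = 36)
Add(Mul(Function('Q')(-5, -9), -27), Mul(-1, Function('R')(-44))) = Add(Mul(Mul(2, -9, Pow(Add(4, -5), -1), Add(1, -9)), -27), Mul(-1, 36)) = Add(Mul(Mul(2, -9, Pow(-1, -1), -8), -27), -36) = Add(Mul(Mul(2, -9, -1, -8), -27), -36) = Add(Mul(-144, -27), -36) = Add(3888, -36) = 3852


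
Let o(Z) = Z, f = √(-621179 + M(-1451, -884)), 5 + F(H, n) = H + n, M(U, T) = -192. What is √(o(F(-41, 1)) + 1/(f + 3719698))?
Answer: √((-167386409 - 45*I*√621371)/(3719698 + I*√621371)) ≈ 0.e-12 - 6.7082*I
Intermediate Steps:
F(H, n) = -5 + H + n (F(H, n) = -5 + (H + n) = -5 + H + n)
f = I*√621371 (f = √(-621179 - 192) = √(-621371) = I*√621371 ≈ 788.27*I)
√(o(F(-41, 1)) + 1/(f + 3719698)) = √((-5 - 41 + 1) + 1/(I*√621371 + 3719698)) = √(-45 + 1/(3719698 + I*√621371))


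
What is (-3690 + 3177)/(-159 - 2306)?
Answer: 513/2465 ≈ 0.20811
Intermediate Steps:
(-3690 + 3177)/(-159 - 2306) = -513/(-2465) = -513*(-1/2465) = 513/2465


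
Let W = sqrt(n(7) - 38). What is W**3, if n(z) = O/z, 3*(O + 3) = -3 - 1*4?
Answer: -814*I*sqrt(17094)/441 ≈ -241.33*I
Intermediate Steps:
O = -16/3 (O = -3 + (-3 - 1*4)/3 = -3 + (-3 - 4)/3 = -3 + (1/3)*(-7) = -3 - 7/3 = -16/3 ≈ -5.3333)
n(z) = -16/(3*z)
W = I*sqrt(17094)/21 (W = sqrt(-16/3/7 - 38) = sqrt(-16/3*1/7 - 38) = sqrt(-16/21 - 38) = sqrt(-814/21) = I*sqrt(17094)/21 ≈ 6.2259*I)
W**3 = (I*sqrt(17094)/21)**3 = -814*I*sqrt(17094)/441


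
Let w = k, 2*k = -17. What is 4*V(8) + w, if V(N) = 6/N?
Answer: -11/2 ≈ -5.5000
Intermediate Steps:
k = -17/2 (k = (½)*(-17) = -17/2 ≈ -8.5000)
w = -17/2 ≈ -8.5000
4*V(8) + w = 4*(6/8) - 17/2 = 4*(6*(⅛)) - 17/2 = 4*(¾) - 17/2 = 3 - 17/2 = -11/2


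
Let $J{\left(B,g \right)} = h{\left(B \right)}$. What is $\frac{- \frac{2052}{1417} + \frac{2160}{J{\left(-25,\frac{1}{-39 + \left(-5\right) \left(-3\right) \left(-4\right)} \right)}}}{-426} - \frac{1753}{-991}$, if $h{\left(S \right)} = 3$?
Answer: $\frac{8193353}{99701537} \approx 0.082179$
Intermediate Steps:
$J{\left(B,g \right)} = 3$
$\frac{- \frac{2052}{1417} + \frac{2160}{J{\left(-25,\frac{1}{-39 + \left(-5\right) \left(-3\right) \left(-4\right)} \right)}}}{-426} - \frac{1753}{-991} = \frac{- \frac{2052}{1417} + \frac{2160}{3}}{-426} - \frac{1753}{-991} = \left(\left(-2052\right) \frac{1}{1417} + 2160 \cdot \frac{1}{3}\right) \left(- \frac{1}{426}\right) - - \frac{1753}{991} = \left(- \frac{2052}{1417} + 720\right) \left(- \frac{1}{426}\right) + \frac{1753}{991} = \frac{1018188}{1417} \left(- \frac{1}{426}\right) + \frac{1753}{991} = - \frac{169698}{100607} + \frac{1753}{991} = \frac{8193353}{99701537}$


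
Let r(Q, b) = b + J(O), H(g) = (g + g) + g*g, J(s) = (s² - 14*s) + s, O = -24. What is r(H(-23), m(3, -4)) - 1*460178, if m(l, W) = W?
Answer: -459294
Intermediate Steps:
J(s) = s² - 13*s
H(g) = g² + 2*g (H(g) = 2*g + g² = g² + 2*g)
r(Q, b) = 888 + b (r(Q, b) = b - 24*(-13 - 24) = b - 24*(-37) = b + 888 = 888 + b)
r(H(-23), m(3, -4)) - 1*460178 = (888 - 4) - 1*460178 = 884 - 460178 = -459294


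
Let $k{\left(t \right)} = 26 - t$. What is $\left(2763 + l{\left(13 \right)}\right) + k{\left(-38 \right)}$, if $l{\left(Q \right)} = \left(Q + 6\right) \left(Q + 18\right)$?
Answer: $3416$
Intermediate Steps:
$l{\left(Q \right)} = \left(6 + Q\right) \left(18 + Q\right)$
$\left(2763 + l{\left(13 \right)}\right) + k{\left(-38 \right)} = \left(2763 + \left(108 + 13^{2} + 24 \cdot 13\right)\right) + \left(26 - -38\right) = \left(2763 + \left(108 + 169 + 312\right)\right) + \left(26 + 38\right) = \left(2763 + 589\right) + 64 = 3352 + 64 = 3416$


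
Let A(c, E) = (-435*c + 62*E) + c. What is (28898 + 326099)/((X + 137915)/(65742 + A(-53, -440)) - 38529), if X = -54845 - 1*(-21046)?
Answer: -5454883902/592010585 ≈ -9.2142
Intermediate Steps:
X = -33799 (X = -54845 + 21046 = -33799)
A(c, E) = -434*c + 62*E
(28898 + 326099)/((X + 137915)/(65742 + A(-53, -440)) - 38529) = (28898 + 326099)/((-33799 + 137915)/(65742 + (-434*(-53) + 62*(-440))) - 38529) = 354997/(104116/(65742 + (23002 - 27280)) - 38529) = 354997/(104116/(65742 - 4278) - 38529) = 354997/(104116/61464 - 38529) = 354997/(104116*(1/61464) - 38529) = 354997/(26029/15366 - 38529) = 354997/(-592010585/15366) = 354997*(-15366/592010585) = -5454883902/592010585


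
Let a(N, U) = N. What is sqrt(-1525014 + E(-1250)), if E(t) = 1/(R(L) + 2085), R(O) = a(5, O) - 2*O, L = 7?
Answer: 11*I*sqrt(13579480857)/1038 ≈ 1234.9*I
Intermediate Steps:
R(O) = 5 - 2*O
E(t) = 1/2076 (E(t) = 1/((5 - 2*7) + 2085) = 1/((5 - 14) + 2085) = 1/(-9 + 2085) = 1/2076)
sqrt(-1525014 + E(-1250)) = sqrt(-1525014 + 1/2076) = sqrt(-3165929063/2076) = 11*I*sqrt(13579480857)/1038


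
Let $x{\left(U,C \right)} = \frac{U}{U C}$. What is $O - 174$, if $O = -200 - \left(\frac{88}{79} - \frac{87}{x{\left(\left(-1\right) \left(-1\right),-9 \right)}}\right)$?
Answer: $- \frac{91491}{79} \approx -1158.1$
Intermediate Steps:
$x{\left(U,C \right)} = \frac{1}{C}$ ($x{\left(U,C \right)} = \frac{U}{C U} = U \frac{1}{C U} = \frac{1}{C}$)
$O = - \frac{77745}{79}$ ($O = -200 - \left(\frac{88}{79} - \frac{87}{\frac{1}{-9}}\right) = -200 - \left(88 \cdot \frac{1}{79} - \frac{87}{- \frac{1}{9}}\right) = -200 - \left(\frac{88}{79} - -783\right) = -200 - \left(\frac{88}{79} + 783\right) = -200 - \frac{61945}{79} = - \frac{77745}{79} \approx -984.11$)
$O - 174 = - \frac{77745}{79} - 174 = - \frac{91491}{79}$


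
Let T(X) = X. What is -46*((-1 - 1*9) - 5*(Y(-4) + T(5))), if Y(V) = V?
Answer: 690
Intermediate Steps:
-46*((-1 - 1*9) - 5*(Y(-4) + T(5))) = -46*((-1 - 1*9) - 5*(-4 + 5)) = -46*((-1 - 9) - 5*1) = -46*(-10 - 5) = -46*(-15) = 690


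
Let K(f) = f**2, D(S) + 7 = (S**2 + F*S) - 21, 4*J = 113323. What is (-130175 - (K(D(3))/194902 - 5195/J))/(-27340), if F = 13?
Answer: 287515551413119/60385528131964 ≈ 4.7613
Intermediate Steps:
J = 113323/4 (J = (1/4)*113323 = 113323/4 ≈ 28331.)
D(S) = -28 + S**2 + 13*S (D(S) = -7 + ((S**2 + 13*S) - 21) = -7 + (-21 + S**2 + 13*S) = -28 + S**2 + 13*S)
(-130175 - (K(D(3))/194902 - 5195/J))/(-27340) = (-130175 - ((-28 + 3**2 + 13*3)**2/194902 - 5195/113323/4))/(-27340) = (-130175 - ((-28 + 9 + 39)**2*(1/194902) - 5195*4/113323))*(-1/27340) = (-130175 - (20**2*(1/194902) - 20780/113323))*(-1/27340) = (-130175 - (400*(1/194902) - 20780/113323))*(-1/27340) = (-130175 - (200/97451 - 20780/113323))*(-1/27340) = (-130175 - 1*(-2002367180/11043439673))*(-1/27340) = (-130175 + 2002367180/11043439673)*(-1/27340) = -1437577757065595/11043439673*(-1/27340) = 287515551413119/60385528131964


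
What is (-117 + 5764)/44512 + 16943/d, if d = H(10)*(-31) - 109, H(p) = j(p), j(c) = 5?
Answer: -94084501/1468896 ≈ -64.051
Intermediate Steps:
H(p) = 5
d = -264 (d = 5*(-31) - 109 = -155 - 109 = -264)
(-117 + 5764)/44512 + 16943/d = (-117 + 5764)/44512 + 16943/(-264) = 5647*(1/44512) + 16943*(-1/264) = 5647/44512 - 16943/264 = -94084501/1468896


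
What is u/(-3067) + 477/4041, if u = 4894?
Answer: -2034855/1377083 ≈ -1.4777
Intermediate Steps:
u/(-3067) + 477/4041 = 4894/(-3067) + 477/4041 = 4894*(-1/3067) + 477*(1/4041) = -4894/3067 + 53/449 = -2034855/1377083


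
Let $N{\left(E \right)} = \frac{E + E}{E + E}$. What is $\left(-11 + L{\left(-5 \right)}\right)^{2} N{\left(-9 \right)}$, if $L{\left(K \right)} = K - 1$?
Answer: $289$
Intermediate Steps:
$L{\left(K \right)} = -1 + K$ ($L{\left(K \right)} = K - 1 = -1 + K$)
$N{\left(E \right)} = 1$ ($N{\left(E \right)} = \frac{2 E}{2 E} = 2 E \frac{1}{2 E} = 1$)
$\left(-11 + L{\left(-5 \right)}\right)^{2} N{\left(-9 \right)} = \left(-11 - 6\right)^{2} \cdot 1 = \left(-17\right)^{2} \cdot 1 = 289 \cdot 1 = 289$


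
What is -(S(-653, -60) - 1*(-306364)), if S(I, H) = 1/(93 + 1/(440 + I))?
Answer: -6068458325/19808 ≈ -3.0636e+5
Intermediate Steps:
-(S(-653, -60) - 1*(-306364)) = -((440 - 653)/(40921 + 93*(-653)) - 1*(-306364)) = -(-213/(40921 - 60729) + 306364) = -(-213/(-19808) + 306364) = -(-1/19808*(-213) + 306364) = -(213/19808 + 306364) = -1*6068458325/19808 = -6068458325/19808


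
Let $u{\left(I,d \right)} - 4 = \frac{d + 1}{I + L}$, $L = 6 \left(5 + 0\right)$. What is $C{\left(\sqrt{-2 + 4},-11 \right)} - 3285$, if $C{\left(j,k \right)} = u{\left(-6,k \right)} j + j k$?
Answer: $-3285 - \frac{89 \sqrt{2}}{12} \approx -3295.5$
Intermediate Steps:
$L = 30$ ($L = 6 \cdot 5 = 30$)
$u{\left(I,d \right)} = 4 + \frac{1 + d}{30 + I}$ ($u{\left(I,d \right)} = 4 + \frac{d + 1}{I + 30} = 4 + \frac{1 + d}{30 + I}$)
$C{\left(j,k \right)} = j k + j \left(\frac{97}{24} + \frac{k}{24}\right)$ ($C{\left(j,k \right)} = \frac{121 + k + 4 \left(-6\right)}{30 - 6} j + j k = \frac{121 + k - 24}{24} j + j k = \frac{97 + k}{24} j + j k = \left(\frac{97}{24} + \frac{k}{24}\right) j + j k = j \left(\frac{97}{24} + \frac{k}{24}\right) + j k = j k + j \left(\frac{97}{24} + \frac{k}{24}\right)$)
$C{\left(\sqrt{-2 + 4},-11 \right)} - 3285 = \frac{\sqrt{-2 + 4} \left(97 + 25 \left(-11\right)\right)}{24} - 3285 = \frac{\sqrt{2} \left(97 - 275\right)}{24} - 3285 = \frac{1}{24} \sqrt{2} \left(-178\right) - 3285 = - \frac{89 \sqrt{2}}{12} - 3285 = -3285 - \frac{89 \sqrt{2}}{12}$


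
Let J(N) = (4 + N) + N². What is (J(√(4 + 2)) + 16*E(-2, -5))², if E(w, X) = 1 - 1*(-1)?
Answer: (42 + √6)² ≈ 1975.8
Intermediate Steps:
E(w, X) = 2 (E(w, X) = 1 + 1 = 2)
J(N) = 4 + N + N²
(J(√(4 + 2)) + 16*E(-2, -5))² = ((4 + √(4 + 2) + (√(4 + 2))²) + 16*2)² = ((4 + √6 + (√6)²) + 32)² = ((4 + √6 + 6) + 32)² = ((10 + √6) + 32)² = (42 + √6)²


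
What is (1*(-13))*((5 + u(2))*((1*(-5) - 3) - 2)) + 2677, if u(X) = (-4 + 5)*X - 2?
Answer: 3327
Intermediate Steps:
u(X) = -2 + X (u(X) = 1*X - 2 = X - 2 = -2 + X)
(1*(-13))*((5 + u(2))*((1*(-5) - 3) - 2)) + 2677 = (1*(-13))*((5 + (-2 + 2))*((1*(-5) - 3) - 2)) + 2677 = -13*(5 + 0)*((-5 - 3) - 2) + 2677 = -65*(-8 - 2) + 2677 = -65*(-10) + 2677 = -13*(-50) + 2677 = 650 + 2677 = 3327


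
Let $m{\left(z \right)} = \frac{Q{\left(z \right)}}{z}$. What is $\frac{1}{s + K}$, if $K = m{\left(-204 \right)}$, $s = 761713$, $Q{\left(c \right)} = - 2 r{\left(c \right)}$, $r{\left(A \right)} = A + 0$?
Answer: $\frac{1}{761711} \approx 1.3128 \cdot 10^{-6}$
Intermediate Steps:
$r{\left(A \right)} = A$
$Q{\left(c \right)} = - 2 c$
$m{\left(z \right)} = -2$ ($m{\left(z \right)} = \frac{\left(-2\right) z}{z} = -2$)
$K = -2$
$\frac{1}{s + K} = \frac{1}{761713 - 2} = \frac{1}{761711}$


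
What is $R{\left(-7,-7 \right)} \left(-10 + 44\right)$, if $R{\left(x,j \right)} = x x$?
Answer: $1666$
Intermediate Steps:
$R{\left(x,j \right)} = x^{2}$
$R{\left(-7,-7 \right)} \left(-10 + 44\right) = \left(-7\right)^{2} \left(-10 + 44\right) = 49 \cdot 34 = 1666$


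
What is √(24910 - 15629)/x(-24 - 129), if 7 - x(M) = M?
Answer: √9281/160 ≈ 0.60211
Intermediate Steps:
x(M) = 7 - M
√(24910 - 15629)/x(-24 - 129) = √(24910 - 15629)/(7 - (-24 - 129)) = √9281/(7 - 1*(-153)) = √9281/(7 + 153) = √9281/160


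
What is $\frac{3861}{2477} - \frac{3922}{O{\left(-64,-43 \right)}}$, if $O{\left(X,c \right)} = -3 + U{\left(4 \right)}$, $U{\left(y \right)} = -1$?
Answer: $\frac{4865119}{4954} \approx 982.06$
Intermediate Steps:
$O{\left(X,c \right)} = -4$ ($O{\left(X,c \right)} = -3 - 1 = -4$)
$\frac{3861}{2477} - \frac{3922}{O{\left(-64,-43 \right)}} = \frac{3861}{2477} - \frac{3922}{-4} = 3861 \cdot \frac{1}{2477} - - \frac{1961}{2} = \frac{3861}{2477} + \frac{1961}{2} = \frac{4865119}{4954}$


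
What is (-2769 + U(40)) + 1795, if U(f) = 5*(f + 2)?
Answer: -764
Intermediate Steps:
U(f) = 10 + 5*f (U(f) = 5*(2 + f) = 10 + 5*f)
(-2769 + U(40)) + 1795 = (-2769 + (10 + 5*40)) + 1795 = (-2769 + (10 + 200)) + 1795 = (-2769 + 210) + 1795 = -2559 + 1795 = -764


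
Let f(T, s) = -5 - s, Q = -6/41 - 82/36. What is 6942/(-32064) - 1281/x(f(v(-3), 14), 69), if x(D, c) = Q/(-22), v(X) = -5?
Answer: -111148270577/9560416 ≈ -11626.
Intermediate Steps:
Q = -1789/738 (Q = -6*1/41 - 82*1/36 = -6/41 - 41/18 = -1789/738 ≈ -2.4241)
x(D, c) = 1789/16236 (x(D, c) = -1789/738/(-22) = -1789/738*(-1/22) = 1789/16236)
6942/(-32064) - 1281/x(f(v(-3), 14), 69) = 6942/(-32064) - 1281/1789/16236 = 6942*(-1/32064) - 1281*16236/1789 = -1157/5344 - 20798316/1789 = -111148270577/9560416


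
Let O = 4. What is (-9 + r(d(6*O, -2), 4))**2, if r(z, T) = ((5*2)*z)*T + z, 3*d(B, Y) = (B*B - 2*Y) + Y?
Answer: 560316241/9 ≈ 6.2257e+7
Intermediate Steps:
d(B, Y) = -Y/3 + B**2/3 (d(B, Y) = ((B*B - 2*Y) + Y)/3 = ((B**2 - 2*Y) + Y)/3 = (B**2 - Y)/3 = -Y/3 + B**2/3)
r(z, T) = z + 10*T*z (r(z, T) = (10*z)*T + z = 10*T*z + z = z + 10*T*z)
(-9 + r(d(6*O, -2), 4))**2 = (-9 + (-1/3*(-2) + (6*4)**2/3)*(1 + 10*4))**2 = (-9 + (2/3 + (1/3)*24**2)*(1 + 40))**2 = (-9 + (2/3 + (1/3)*576)*41)**2 = (-9 + (2/3 + 192)*41)**2 = (-9 + (578/3)*41)**2 = (-9 + 23698/3)**2 = (23671/3)**2 = 560316241/9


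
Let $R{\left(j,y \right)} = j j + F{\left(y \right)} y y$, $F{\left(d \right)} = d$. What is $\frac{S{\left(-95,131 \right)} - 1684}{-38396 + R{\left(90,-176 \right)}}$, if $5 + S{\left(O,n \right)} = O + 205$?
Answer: $\frac{1579}{5482072} \approx 0.00028803$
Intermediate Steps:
$S{\left(O,n \right)} = 200 + O$ ($S{\left(O,n \right)} = -5 + \left(O + 205\right) = -5 + \left(205 + O\right) = 200 + O$)
$R{\left(j,y \right)} = j^{2} + y^{3}$ ($R{\left(j,y \right)} = j j + y y y = j^{2} + y^{2} y = j^{2} + y^{3}$)
$\frac{S{\left(-95,131 \right)} - 1684}{-38396 + R{\left(90,-176 \right)}} = \frac{\left(200 - 95\right) - 1684}{-38396 + \left(90^{2} + \left(-176\right)^{3}\right)} = \frac{105 - 1684}{-38396 + \left(8100 - 5451776\right)} = - \frac{1579}{-38396 - 5443676} = - \frac{1579}{-5482072} = \left(-1579\right) \left(- \frac{1}{5482072}\right) = \frac{1579}{5482072}$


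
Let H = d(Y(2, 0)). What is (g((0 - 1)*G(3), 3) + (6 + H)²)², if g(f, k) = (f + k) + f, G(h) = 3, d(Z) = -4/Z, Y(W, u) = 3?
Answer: 28561/81 ≈ 352.60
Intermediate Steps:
H = -4/3 ≈ -1.3333
g(f, k) = k + 2*f
(g((0 - 1)*G(3), 3) + (6 + H)²)² = ((3 + 2*((0 - 1)*3)) + (6 - 4/3)²)² = ((3 + 2*(-1*3)) + (14/3)²)² = ((3 + 2*(-3)) + 196/9)² = ((3 - 6) + 196/9)² = (-3 + 196/9)² = (169/9)² = 28561/81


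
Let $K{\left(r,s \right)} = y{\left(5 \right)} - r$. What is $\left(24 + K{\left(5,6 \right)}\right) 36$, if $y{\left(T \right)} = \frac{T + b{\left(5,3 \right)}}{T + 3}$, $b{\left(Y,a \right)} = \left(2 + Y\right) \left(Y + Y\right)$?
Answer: $\frac{2043}{2} \approx 1021.5$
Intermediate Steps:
$b{\left(Y,a \right)} = 2 Y \left(2 + Y\right)$ ($b{\left(Y,a \right)} = \left(2 + Y\right) 2 Y = 2 Y \left(2 + Y\right)$)
$y{\left(T \right)} = \frac{70 + T}{3 + T}$ ($y{\left(T \right)} = \frac{T + 2 \cdot 5 \left(2 + 5\right)}{T + 3} = \frac{T + 2 \cdot 5 \cdot 7}{3 + T} = \frac{T + 70}{3 + T} = \frac{70 + T}{3 + T}$)
$K{\left(r,s \right)} = \frac{75}{8} - r$ ($K{\left(r,s \right)} = \frac{70 + 5}{3 + 5} - r = \frac{1}{8} \cdot 75 - r = \frac{75}{8} - r$)
$\left(24 + K{\left(5,6 \right)}\right) 36 = \left(24 + \left(\frac{75}{8} - 5\right)\right) 36 = \left(24 + \frac{35}{8}\right) 36 = \frac{227}{8} \cdot 36 = \frac{2043}{2}$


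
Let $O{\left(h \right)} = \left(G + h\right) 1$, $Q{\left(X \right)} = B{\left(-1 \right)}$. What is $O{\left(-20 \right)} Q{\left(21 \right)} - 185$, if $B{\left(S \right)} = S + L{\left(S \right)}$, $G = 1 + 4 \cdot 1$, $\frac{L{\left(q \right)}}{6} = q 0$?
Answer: $-170$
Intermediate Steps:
$L{\left(q \right)} = 0$ ($L{\left(q \right)} = 6 q 0 = 6 \cdot 0 = 0$)
$G = 5$ ($G = 1 + 4 = 5$)
$B{\left(S \right)} = S$ ($B{\left(S \right)} = S + 0 = S$)
$Q{\left(X \right)} = -1$
$O{\left(h \right)} = 5 + h$ ($O{\left(h \right)} = \left(5 + h\right) 1 = 5 + h$)
$O{\left(-20 \right)} Q{\left(21 \right)} - 185 = \left(5 - 20\right) \left(-1\right) - 185 = \left(-15\right) \left(-1\right) - 185 = 15 - 185 = -170$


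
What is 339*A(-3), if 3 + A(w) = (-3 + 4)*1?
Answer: -678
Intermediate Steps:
A(w) = -2 (A(w) = -3 + (-3 + 4)*1 = -3 + 1*1 = -3 + 1 = -2)
339*A(-3) = 339*(-2) = -678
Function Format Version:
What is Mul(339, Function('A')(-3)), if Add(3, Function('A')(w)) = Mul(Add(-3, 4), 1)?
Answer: -678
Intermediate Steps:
Function('A')(w) = -2 (Function('A')(w) = Add(-3, Mul(Add(-3, 4), 1)) = Add(-3, Mul(1, 1)) = Add(-3, 1) = -2)
Mul(339, Function('A')(-3)) = Mul(339, -2) = -678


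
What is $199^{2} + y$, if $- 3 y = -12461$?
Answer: $\frac{131264}{3} \approx 43755.0$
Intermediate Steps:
$y = \frac{12461}{3}$ ($y = \left(- \frac{1}{3}\right) \left(-12461\right) = \frac{12461}{3} \approx 4153.7$)
$199^{2} + y = 199^{2} + \frac{12461}{3} = 39601 + \frac{12461}{3} = \frac{131264}{3}$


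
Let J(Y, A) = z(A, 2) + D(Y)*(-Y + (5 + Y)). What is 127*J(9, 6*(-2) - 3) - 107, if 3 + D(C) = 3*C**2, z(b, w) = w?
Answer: 152547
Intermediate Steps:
D(C) = -3 + 3*C**2
J(Y, A) = -13 + 15*Y**2 (J(Y, A) = 2 + (-3 + 3*Y**2)*(-Y + (5 + Y)) = 2 + (-3 + 3*Y**2)*5 = 2 + (-15 + 15*Y**2) = -13 + 15*Y**2)
127*J(9, 6*(-2) - 3) - 107 = 127*(-13 + 15*9**2) - 107 = 127*(-13 + 15*81) - 107 = 127*(-13 + 1215) - 107 = 127*1202 - 107 = 152654 - 107 = 152547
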